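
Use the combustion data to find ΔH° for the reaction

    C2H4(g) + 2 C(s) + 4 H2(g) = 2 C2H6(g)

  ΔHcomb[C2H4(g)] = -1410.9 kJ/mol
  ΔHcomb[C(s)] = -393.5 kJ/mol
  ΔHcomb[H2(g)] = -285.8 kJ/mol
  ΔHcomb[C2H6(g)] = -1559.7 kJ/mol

ΔH° = -221.7 kJ/mol

Using ΔH = Σ nΔHc°(reactants) − Σ nΔHc°(products):
= [1·(-1410.9) + 2·(-393.5) + 4·(-285.8)] − [2·(-1559.7)]
= -221.7 kJ/mol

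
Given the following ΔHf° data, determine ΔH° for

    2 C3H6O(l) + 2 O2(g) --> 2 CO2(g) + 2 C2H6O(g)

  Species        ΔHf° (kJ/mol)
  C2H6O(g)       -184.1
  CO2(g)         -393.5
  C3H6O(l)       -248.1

ΔH° = -659.0 kJ/mol

ΔH°rxn = Σ nΔHf°(products) − Σ nΔHf°(reactants).
Products: 2·(-393.5) + 2·(-184.1) = -1155.2
Reactants: 2·(-248.1) + 2·(+0.0) = -496.2
ΔH° = (-1155.2) − (-496.2) = -659.0 kJ/mol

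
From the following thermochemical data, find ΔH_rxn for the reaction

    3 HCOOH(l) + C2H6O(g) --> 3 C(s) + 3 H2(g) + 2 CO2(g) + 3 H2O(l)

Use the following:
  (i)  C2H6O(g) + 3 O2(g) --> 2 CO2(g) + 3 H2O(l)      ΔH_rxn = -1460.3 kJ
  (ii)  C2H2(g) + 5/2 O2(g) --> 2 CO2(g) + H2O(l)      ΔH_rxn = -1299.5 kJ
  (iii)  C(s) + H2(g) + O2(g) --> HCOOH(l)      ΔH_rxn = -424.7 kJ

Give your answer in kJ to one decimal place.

(i) as written: -1460.3 kJ
(ii): not needed.
(iii) reversed and × 3: (-3)·(-424.7) = +1274.1 kJ
Summing the manipulated equations, ΔH_rxn = (1)·(-1460.3) + (-3)·(-424.7) = -186.2 kJ

ΔH_rxn = -186.2 kJ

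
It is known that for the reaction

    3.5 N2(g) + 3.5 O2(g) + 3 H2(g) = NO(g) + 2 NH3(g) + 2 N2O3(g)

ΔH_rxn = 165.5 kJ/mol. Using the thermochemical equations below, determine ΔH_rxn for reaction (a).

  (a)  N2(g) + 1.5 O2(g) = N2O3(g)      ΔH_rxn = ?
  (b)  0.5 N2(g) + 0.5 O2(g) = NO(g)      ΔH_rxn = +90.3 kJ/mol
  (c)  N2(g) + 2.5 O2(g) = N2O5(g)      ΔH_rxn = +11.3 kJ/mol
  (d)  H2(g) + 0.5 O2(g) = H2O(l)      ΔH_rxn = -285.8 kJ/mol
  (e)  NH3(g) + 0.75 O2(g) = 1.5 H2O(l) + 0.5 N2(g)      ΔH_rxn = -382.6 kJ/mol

ΔH_rxn = 83.7 kJ/mol

(a) × 2 (×2 to match 2 N2O3(g) in the target): contributes 2·x
(b) as written (NO(g) already on the product side): +90.3 kJ/mol
(c): not needed (N2O5(g) appears nowhere else).
(d) × 3 (scale by 3 for the 3 H2(g)): (3)·(-285.8) = -857.4 kJ/mol
(e) reversed and × 2 (NH3(g) must end up as a product; scale by 2 for the 2 NH3(g)): (-2)·(-382.6) = +765.2 kJ/mol
+165.5 = (+90.3) + (-857.4) + (+765.2) + 2·x
x = (+165.5 − (-1.9)) / (2) = 83.7 kJ/mol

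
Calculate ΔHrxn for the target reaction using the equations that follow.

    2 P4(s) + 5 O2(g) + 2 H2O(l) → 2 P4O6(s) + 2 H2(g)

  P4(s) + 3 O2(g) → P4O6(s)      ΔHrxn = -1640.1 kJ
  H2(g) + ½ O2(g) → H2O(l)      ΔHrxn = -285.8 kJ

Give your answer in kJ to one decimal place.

equation 1 × 2: (2)·(-1640.1) = -3280.2 kJ
equation 2 reversed and × 2: (-2)·(-285.8) = +571.6 kJ
ΔHrxn = (-3280.2) + (+571.6) = -2708.6 kJ

ΔHrxn = -2708.6 kJ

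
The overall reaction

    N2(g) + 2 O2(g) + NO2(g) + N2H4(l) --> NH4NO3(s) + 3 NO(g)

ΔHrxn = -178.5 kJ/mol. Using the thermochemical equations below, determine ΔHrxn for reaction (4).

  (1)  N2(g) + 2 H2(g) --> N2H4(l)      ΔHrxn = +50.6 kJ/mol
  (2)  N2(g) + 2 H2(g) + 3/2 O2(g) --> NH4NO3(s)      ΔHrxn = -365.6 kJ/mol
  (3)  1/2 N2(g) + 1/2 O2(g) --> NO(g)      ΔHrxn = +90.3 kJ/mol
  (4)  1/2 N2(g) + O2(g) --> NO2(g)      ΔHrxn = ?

ΔHrxn = 33.2 kJ/mol

(1) reversed (N2H4(l) must end up as a reactant): -50.6 kJ/mol
(2) as written (NH4NO3(s) already on the product side): -365.6 kJ/mol
(3) × 3 (×3 to match 3 NO(g) in the target): (3)·(+90.3) = +270.9 kJ/mol
(4) reversed (NO2(g) must end up as a reactant): contributes −x
-178.5 = (-50.6) + (-365.6) + (+270.9) − x
x = (-178.5 − (-145.3)) / (-1) = 33.2 kJ/mol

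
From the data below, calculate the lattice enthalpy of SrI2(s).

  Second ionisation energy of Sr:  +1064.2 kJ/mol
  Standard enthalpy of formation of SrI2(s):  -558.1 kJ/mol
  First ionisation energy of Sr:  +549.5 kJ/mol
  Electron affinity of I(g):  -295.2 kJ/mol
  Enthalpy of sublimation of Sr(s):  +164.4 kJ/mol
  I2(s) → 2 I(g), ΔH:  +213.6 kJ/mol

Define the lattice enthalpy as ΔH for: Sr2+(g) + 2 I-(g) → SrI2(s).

U = -1959.4 kJ/mol

ΔHf° = 1·ΔHsub + 1·(ΣIE) + 1·D(I2) + 2·EA + U
-558.1 = 1·(+164.4) + 1·(+1613.7) + 1·(+213.6) + 2·(-295.2) + U
U = -558.1 − (+1401.3) = -1959.4 kJ/mol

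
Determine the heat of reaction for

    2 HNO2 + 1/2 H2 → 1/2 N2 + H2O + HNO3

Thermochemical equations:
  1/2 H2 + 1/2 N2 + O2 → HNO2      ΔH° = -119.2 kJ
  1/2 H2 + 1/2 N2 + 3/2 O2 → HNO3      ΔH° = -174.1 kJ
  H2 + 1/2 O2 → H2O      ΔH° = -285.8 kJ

equation 1 reversed and × 2: (-2)·(-119.2) = +238.4 kJ
equation 2 as written: -174.1 kJ
equation 3 as written: -285.8 kJ
ΔH° = (+238.4) + (-174.1) + (-285.8) = -221.5 kJ

ΔH° = -221.5 kJ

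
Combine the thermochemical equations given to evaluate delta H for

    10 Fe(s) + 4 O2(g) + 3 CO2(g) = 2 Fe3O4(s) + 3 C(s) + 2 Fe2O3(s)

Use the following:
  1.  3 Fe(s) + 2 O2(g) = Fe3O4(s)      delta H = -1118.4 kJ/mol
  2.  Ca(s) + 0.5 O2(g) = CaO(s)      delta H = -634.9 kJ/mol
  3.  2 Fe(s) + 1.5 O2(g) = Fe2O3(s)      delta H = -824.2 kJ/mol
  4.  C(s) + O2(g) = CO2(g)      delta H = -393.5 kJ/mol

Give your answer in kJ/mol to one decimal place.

delta H = -2704.7 kJ/mol

eq. 1 × 2 (×2 to match 2 Fe3O4(s) in the target): (2)·(-1118.4) = -2236.8 kJ/mol
eq. 2: not needed (CaO(s) appears nowhere else).
eq. 3 × 2 (×2 to match 2 Fe2O3(s) in the target): (2)·(-824.2) = -1648.4 kJ/mol
eq. 4 reversed and × 3 (CO2(g) must end up as a reactant; ×3 to match 3 CO2(g) in the target): (-3)·(-393.5) = +1180.5 kJ/mol
delta H = (-2236.8) + (-1648.4) + (+1180.5) = -2704.7 kJ/mol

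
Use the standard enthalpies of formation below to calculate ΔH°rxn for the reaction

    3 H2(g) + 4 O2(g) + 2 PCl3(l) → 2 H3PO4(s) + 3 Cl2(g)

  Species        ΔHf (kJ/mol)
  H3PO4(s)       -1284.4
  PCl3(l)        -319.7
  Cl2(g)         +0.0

Products: 2·(-1284.4) + 3·(+0.0) = -2568.8
Reactants: 3·(+0.0) + 4·(+0.0) + 2·(-319.7) = -639.4
ΔH°rxn = (-2568.8) − (-639.4) = -1929.4 kJ/mol

ΔH°rxn = -1929.4 kJ/mol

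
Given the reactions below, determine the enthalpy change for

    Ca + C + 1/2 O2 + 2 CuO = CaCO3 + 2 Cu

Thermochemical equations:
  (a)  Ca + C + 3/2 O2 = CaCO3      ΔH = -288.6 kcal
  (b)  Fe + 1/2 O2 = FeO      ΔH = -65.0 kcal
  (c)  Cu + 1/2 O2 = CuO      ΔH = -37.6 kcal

(a) as written: -288.6 kcal
(b): not needed.
(c) reversed and × 2: (-2)·(-37.6) = +75.2 kcal
Since enthalpy is a state function, ΔH = (1)·(-288.6) + (-2)·(-37.6) = -213.4 kcal

ΔH = -213.4 kcal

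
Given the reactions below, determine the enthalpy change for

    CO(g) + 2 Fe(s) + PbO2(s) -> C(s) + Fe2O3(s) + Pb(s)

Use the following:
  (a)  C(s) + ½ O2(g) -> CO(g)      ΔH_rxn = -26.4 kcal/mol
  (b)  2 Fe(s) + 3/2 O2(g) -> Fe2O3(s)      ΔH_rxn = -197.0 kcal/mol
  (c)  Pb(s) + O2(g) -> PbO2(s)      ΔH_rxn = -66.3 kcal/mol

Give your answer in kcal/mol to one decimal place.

ΔH_rxn = -104.3 kcal/mol

(a) reversed: +26.4 kcal/mol
(b) as written: -197.0 kcal/mol
(c) reversed: +66.3 kcal/mol
Since enthalpy is a state function, ΔH_rxn = (-1)·(-26.4) + (1)·(-197.0) + (-1)·(-66.3) = -104.3 kcal/mol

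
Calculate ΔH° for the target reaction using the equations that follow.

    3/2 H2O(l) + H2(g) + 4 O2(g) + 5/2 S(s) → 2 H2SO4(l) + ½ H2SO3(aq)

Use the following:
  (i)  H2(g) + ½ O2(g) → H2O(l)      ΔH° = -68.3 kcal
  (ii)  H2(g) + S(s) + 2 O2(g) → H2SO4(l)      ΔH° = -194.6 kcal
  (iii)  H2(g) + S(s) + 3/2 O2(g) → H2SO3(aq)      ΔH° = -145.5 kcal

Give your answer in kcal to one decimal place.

(i) reversed and × 3/2: (-3/2)·(-68.3) = +102.45 kcal
(ii) × 2: (2)·(-194.6) = -389.2 kcal
(iii) × 1/2: (1/2)·(-145.5) = -72.75 kcal
Since enthalpy is a state function, ΔH° = (-3/2)·(-68.3) + (2)·(-194.6) + (1/2)·(-145.5) = -359.5 kcal

ΔH° = -359.5 kcal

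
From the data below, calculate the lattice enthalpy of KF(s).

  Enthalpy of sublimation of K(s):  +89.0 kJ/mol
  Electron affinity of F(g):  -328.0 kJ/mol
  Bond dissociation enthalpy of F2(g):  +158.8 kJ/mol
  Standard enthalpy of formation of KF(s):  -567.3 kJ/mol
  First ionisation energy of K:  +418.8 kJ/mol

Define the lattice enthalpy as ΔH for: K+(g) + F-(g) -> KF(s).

U = -826.5 kJ/mol

ΔHf° = 1·ΔHsub + 1·(ΣIE) + 1/2·D(F2) + 1·EA + U
-567.3 = 1·(+89.0) + 1·(+418.8) + 1/2·(+158.8) + 1·(-328.0) + U
U = -567.3 − (+259.2) = -826.5 kJ/mol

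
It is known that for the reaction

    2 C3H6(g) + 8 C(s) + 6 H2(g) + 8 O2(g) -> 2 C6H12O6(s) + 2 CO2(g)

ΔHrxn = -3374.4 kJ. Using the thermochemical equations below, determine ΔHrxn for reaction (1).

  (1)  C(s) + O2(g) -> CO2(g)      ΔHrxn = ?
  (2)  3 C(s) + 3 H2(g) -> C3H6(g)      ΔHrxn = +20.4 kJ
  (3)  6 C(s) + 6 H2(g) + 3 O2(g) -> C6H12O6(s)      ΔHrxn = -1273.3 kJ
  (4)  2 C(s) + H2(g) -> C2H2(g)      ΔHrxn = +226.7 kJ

ΔHrxn = -393.5 kJ

(1) × 2 (scale by 2 for the 2 CO2(g)): contributes 2·x
(2) reversed and × 2 (C3H6(g) must end up as a reactant; ×2 to match 2 C3H6(g) in the target): (-2)·(+20.4) = -40.8 kJ
(3) × 2 (×2 to match 2 C6H12O6(s) in the target): (2)·(-1273.3) = -2546.6 kJ
(4): not needed (C2H2(g) appears nowhere else).
-3374.4 = (-40.8) + (-2546.6) + 2·x
x = (-3374.4 − (-2587.4)) / (2) = -393.5 kJ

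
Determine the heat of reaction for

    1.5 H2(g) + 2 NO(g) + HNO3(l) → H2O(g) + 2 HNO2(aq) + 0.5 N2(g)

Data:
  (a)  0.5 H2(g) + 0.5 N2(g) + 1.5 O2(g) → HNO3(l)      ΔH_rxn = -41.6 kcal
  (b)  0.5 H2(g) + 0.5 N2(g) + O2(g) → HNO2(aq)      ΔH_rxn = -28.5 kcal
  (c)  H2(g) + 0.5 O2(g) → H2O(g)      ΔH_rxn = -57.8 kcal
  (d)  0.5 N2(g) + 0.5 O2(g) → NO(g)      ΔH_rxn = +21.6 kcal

(a) reversed (reverse to put HNO3(l) on the reactant side): +41.6 kcal
(b) × 2 (scale by 2 for the 2 HNO2(aq)): (2)·(-28.5) = -57.0 kcal
(c) as written (H2O(g) already on the product side): -57.8 kcal
(d) reversed and × 2 (reverse to put NO(g) on the reactant side; ×2 to match 2 NO(g) in the target): (-2)·(+21.6) = -43.2 kcal
Since enthalpy is a state function, ΔH_rxn = (-1)·(-41.6) + (2)·(-28.5) + (1)·(-57.8) + (-2)·(+21.6) = -116.4 kcal

ΔH_rxn = -116.4 kcal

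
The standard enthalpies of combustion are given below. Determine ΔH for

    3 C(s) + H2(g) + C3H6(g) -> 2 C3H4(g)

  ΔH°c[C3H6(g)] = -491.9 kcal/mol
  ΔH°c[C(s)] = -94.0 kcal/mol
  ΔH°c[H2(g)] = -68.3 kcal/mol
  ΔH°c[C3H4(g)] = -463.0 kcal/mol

With combustion enthalpies, reactants minus products:
= [3·(-94.0) + 1·(-68.3) + 1·(-491.9)] − [2·(-463.0)]
= 83.8 kcal/mol

ΔH = 83.8 kcal/mol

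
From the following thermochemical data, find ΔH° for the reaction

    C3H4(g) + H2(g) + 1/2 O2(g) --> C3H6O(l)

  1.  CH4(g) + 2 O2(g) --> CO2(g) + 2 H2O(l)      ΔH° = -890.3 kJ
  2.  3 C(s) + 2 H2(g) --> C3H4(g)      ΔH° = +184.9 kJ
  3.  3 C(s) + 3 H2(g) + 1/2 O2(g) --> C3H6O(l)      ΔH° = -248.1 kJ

ΔH° = -433.0 kJ

eq. 1: not needed (H2O(l) appears nowhere else).
eq. 2 reversed (reverse to put C3H4(g) on the reactant side): -184.9 kJ
eq. 3 as written (C3H6O(l) already on the product side): -248.1 kJ
By Hess's law, ΔH° = (-184.9) + (-248.1) = -433.0 kJ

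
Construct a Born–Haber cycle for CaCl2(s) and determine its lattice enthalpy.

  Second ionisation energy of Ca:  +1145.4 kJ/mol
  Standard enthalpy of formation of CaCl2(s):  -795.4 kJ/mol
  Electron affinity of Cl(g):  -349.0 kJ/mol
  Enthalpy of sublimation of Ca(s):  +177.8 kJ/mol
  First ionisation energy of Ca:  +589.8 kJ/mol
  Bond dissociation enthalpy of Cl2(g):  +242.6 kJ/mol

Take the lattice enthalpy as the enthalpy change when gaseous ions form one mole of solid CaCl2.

ΔHf° = 1·ΔHsub + 1·(ΣIE) + 1·D(Cl2) + 2·EA + U
-795.4 = 1·(+177.8) + 1·(+1735.2) + 1·(+242.6) + 2·(-349.0) + U
U = -795.4 − (+1457.6) = -2253.0 kJ/mol

U = -2253.0 kJ/mol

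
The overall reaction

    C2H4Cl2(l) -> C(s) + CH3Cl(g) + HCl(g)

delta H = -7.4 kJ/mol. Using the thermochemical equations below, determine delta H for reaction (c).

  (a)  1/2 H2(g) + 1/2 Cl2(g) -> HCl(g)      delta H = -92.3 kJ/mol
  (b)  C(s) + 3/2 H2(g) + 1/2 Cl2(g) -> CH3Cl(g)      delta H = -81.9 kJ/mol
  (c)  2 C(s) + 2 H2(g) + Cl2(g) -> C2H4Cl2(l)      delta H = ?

delta H = -166.8 kJ/mol

(a) as written (HCl(g) already on the product side): -92.3 kJ/mol
(b) as written (CH3Cl(g) already on the product side): -81.9 kJ/mol
(c) reversed (reverse to put C2H4Cl2(l) on the reactant side): contributes −x
-7.4 = (-92.3) + (-81.9) − x
x = (-7.4 − (-174.2)) / (-1) = -166.8 kJ/mol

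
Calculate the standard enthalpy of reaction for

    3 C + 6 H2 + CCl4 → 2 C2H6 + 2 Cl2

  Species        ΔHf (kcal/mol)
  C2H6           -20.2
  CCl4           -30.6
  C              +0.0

ΔH° = -9.8 kcal/mol

Products: 2·(-20.2) + 2·(+0.0) = -40.4
Reactants: 3·(+0.0) + 6·(+0.0) + 1·(-30.6) = -30.6
ΔH° = (-40.4) − (-30.6) = -9.8 kcal/mol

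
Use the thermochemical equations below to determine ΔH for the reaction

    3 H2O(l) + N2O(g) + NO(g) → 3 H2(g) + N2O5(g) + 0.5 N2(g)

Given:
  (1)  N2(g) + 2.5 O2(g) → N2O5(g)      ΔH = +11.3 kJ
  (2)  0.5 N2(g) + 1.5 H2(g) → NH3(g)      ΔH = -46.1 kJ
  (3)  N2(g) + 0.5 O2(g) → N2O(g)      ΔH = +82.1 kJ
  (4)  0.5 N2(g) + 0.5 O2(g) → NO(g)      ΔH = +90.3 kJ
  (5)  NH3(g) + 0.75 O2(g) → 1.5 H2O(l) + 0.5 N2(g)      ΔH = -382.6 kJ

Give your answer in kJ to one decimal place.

(1) as written: +11.3 kJ
(2) reversed and × 2: (-2)·(-46.1) = +92.2 kJ
(3) reversed: -82.1 kJ
(4) reversed: -90.3 kJ
(5) reversed and × 2: (-2)·(-382.6) = +765.2 kJ
Summing the manipulated equations, ΔH = (+11.3) + (+92.2) + (-82.1) + (-90.3) + (+765.2) = 696.3 kJ

ΔH = 696.3 kJ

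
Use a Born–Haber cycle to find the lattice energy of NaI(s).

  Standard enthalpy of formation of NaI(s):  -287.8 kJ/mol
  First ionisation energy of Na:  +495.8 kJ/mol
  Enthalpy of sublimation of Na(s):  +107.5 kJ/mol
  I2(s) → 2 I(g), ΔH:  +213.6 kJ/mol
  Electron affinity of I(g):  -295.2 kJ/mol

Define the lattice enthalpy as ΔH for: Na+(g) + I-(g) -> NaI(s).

ΔHf° = 1·ΔHsub + 1·(ΣIE) + 1/2·D(I2) + 1·EA + U
-287.8 = 1·(+107.5) + 1·(+495.8) + 1/2·(+213.6) + 1·(-295.2) + U
U = -287.8 − (+414.9) = -702.7 kJ/mol

U = -702.7 kJ/mol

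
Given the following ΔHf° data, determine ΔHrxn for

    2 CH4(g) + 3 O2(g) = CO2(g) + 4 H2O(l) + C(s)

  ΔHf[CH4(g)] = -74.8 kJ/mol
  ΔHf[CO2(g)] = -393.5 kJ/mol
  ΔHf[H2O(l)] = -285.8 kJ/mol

ΔH°rxn = Σ nΔHf°(products) − Σ nΔHf°(reactants).
Products: 1·(-393.5) + 4·(-285.8) + 1·(+0.0) = -1536.7
Reactants: 2·(-74.8) + 3·(+0.0) = -149.6
ΔHrxn = (-1536.7) − (-149.6) = -1387.1 kJ/mol

ΔHrxn = -1387.1 kJ/mol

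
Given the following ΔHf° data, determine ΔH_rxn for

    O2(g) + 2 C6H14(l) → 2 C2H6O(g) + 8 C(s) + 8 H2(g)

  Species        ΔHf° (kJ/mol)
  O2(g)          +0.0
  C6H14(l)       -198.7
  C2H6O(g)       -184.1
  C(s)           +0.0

ΔH°rxn = Σ nΔHf°(products) − Σ nΔHf°(reactants).
Products: 2·(-184.1) + 8·(+0.0) + 8·(+0.0) = -368.2
Reactants: 1·(+0.0) + 2·(-198.7) = -397.4
ΔH_rxn = (-368.2) − (-397.4) = 29.2 kJ/mol

ΔH_rxn = 29.2 kJ/mol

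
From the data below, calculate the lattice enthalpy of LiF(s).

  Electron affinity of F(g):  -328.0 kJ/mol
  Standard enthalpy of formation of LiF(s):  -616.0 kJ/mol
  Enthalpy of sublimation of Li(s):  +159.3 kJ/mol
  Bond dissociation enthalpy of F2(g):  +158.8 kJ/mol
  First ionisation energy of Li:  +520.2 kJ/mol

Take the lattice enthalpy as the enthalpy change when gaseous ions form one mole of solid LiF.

ΔHf° = 1·ΔHsub + 1·(ΣIE) + 1/2·D(F2) + 1·EA + U
-616.0 = 1·(+159.3) + 1·(+520.2) + 1/2·(+158.8) + 1·(-328.0) + U
U = -616.0 − (+430.9) = -1046.9 kJ/mol

U = -1046.9 kJ/mol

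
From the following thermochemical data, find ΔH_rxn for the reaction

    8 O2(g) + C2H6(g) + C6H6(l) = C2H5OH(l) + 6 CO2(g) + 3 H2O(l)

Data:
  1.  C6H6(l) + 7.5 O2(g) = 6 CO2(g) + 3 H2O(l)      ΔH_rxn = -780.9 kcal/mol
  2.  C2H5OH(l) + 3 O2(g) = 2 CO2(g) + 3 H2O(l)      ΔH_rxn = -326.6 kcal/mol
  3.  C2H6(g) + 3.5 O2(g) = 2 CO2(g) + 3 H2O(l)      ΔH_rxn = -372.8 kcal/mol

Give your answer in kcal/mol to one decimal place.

eq. 1 as written: -780.9 kcal/mol
eq. 2 reversed: +326.6 kcal/mol
eq. 3 as written: -372.8 kcal/mol
Summing the manipulated equations, ΔH_rxn = (1)·(-780.9) + (-1)·(-326.6) + (1)·(-372.8) = -827.1 kcal/mol

ΔH_rxn = -827.1 kcal/mol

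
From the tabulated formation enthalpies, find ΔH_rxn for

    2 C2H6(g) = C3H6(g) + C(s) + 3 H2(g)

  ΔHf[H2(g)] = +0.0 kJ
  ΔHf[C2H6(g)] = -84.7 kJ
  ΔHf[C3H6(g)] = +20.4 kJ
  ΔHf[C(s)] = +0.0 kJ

ΔH_rxn = 189.8 kJ

ΔH°rxn = Σ nΔHf°(products) − Σ nΔHf°(reactants).
Products: 1·(+20.4) + 1·(+0.0) + 3·(+0.0) = +20.4
Reactants: 2·(-84.7) = -169.4
ΔH_rxn = (+20.4) − (-169.4) = 189.8 kJ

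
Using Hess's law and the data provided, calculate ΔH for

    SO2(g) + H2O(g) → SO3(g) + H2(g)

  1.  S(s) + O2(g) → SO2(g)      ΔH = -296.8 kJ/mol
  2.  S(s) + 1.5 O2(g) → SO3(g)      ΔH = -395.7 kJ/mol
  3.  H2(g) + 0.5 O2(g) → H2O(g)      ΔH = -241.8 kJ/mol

eq. 1 reversed: +296.8 kJ/mol
eq. 2 as written: -395.7 kJ/mol
eq. 3 reversed: +241.8 kJ/mol
By Hess's law, ΔH = (+296.8) + (-395.7) + (+241.8) = 142.9 kJ/mol

ΔH = 142.9 kJ/mol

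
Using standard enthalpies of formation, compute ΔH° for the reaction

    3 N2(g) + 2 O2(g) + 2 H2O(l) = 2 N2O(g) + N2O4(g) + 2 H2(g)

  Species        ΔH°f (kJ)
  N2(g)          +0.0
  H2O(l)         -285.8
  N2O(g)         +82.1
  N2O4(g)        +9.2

ΔH° = 745.0 kJ

Products: 2·(+82.1) + 1·(+9.2) + 2·(+0.0) = +173.4
Reactants: 3·(+0.0) + 2·(+0.0) + 2·(-285.8) = -571.6
ΔH° = (+173.4) − (-571.6) = 745.0 kJ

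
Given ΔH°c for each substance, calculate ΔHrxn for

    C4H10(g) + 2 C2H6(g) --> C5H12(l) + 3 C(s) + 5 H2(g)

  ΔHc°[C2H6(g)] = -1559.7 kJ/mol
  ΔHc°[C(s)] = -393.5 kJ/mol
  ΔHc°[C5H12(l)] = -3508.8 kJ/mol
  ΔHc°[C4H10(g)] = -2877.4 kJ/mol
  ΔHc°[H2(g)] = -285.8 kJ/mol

ΔHrxn = 121.5 kJ/mol

Using ΔH = Σ nΔHc°(reactants) − Σ nΔHc°(products):
= [1·(-2877.4) + 2·(-1559.7)] − [1·(-3508.8) + 3·(-393.5) + 5·(-285.8)]
= 121.5 kJ/mol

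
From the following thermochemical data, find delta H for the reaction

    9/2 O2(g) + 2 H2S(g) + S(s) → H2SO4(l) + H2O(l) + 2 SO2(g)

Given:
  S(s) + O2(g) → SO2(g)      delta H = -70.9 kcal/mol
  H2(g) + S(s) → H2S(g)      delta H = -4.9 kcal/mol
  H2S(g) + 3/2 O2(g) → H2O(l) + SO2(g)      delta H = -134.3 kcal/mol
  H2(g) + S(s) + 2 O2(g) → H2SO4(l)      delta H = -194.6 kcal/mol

delta H = -394.9 kcal/mol

equation 1 as written: -70.9 kcal/mol
equation 2 reversed: +4.9 kcal/mol
equation 3 as written (H2O(l) already on the product side): -134.3 kcal/mol
equation 4 as written (H2SO4(l) already on the product side): -194.6 kcal/mol
By Hess's law, delta H = (-70.9) + (+4.9) + (-134.3) + (-194.6) = -394.9 kcal/mol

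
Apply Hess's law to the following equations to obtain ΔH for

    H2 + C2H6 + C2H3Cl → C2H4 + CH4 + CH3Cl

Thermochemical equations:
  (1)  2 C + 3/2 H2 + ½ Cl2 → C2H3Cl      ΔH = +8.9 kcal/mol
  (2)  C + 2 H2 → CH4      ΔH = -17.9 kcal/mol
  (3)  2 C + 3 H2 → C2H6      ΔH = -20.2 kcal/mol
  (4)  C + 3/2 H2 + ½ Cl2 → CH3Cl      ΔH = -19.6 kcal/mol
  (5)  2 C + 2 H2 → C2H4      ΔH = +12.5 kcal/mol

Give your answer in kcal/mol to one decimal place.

ΔH = -13.7 kcal/mol

(1) reversed (C2H3Cl must end up as a reactant): -8.9 kcal/mol
(2) as written (CH4 already on the product side): -17.9 kcal/mol
(3) reversed (C2H6 must end up as a reactant): +20.2 kcal/mol
(4) as written (CH3Cl already on the product side): -19.6 kcal/mol
(5) as written (C2H4 already on the product side): +12.5 kcal/mol
ΔH = (-1)·(+8.9) + (1)·(-17.9) + (-1)·(-20.2) + (1)·(-19.6) + (1)·(+12.5) = -13.7 kcal/mol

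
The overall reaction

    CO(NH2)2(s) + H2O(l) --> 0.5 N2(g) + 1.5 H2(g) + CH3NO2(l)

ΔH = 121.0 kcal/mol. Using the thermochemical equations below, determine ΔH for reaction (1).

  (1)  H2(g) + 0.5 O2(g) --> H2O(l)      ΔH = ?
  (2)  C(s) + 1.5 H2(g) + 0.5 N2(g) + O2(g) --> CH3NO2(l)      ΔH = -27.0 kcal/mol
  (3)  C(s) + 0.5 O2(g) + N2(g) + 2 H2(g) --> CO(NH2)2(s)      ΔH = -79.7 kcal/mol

(1) reversed: contributes −x
(2) as written: -27.0 kcal/mol
(3) reversed: +79.7 kcal/mol
+121.0 = (-27.0) + (+79.7) − x
x = (+121.0 − (+52.7)) / (-1) = -68.3 kcal/mol

ΔH = -68.3 kcal/mol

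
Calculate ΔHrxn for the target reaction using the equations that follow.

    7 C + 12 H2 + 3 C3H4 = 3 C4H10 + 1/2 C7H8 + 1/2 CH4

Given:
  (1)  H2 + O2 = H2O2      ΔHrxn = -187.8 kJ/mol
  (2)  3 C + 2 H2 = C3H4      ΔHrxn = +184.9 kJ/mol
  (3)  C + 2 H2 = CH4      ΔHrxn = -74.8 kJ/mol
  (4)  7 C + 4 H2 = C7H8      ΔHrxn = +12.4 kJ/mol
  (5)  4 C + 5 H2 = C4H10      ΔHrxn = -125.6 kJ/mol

ΔHrxn = -962.7 kJ/mol

(1): not needed.
(2) reversed and × 3: (-3)·(+184.9) = -554.7 kJ/mol
(3) × 1/2: (1/2)·(-74.8) = -37.4 kJ/mol
(4) × 1/2: (1/2)·(+12.4) = +6.2 kJ/mol
(5) × 3: (3)·(-125.6) = -376.8 kJ/mol
Since enthalpy is a state function, ΔHrxn = (-3)·(+184.9) + (1/2)·(-74.8) + (1/2)·(+12.4) + (3)·(-125.6) = -962.7 kJ/mol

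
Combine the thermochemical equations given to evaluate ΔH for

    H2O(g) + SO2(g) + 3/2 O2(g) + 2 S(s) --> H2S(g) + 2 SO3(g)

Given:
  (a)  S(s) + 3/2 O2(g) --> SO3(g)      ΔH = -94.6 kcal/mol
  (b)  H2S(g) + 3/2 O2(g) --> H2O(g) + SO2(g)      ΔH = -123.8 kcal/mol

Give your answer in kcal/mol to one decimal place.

ΔH = -65.4 kcal/mol

(a) × 2: (2)·(-94.6) = -189.2 kcal/mol
(b) reversed: +123.8 kcal/mol
By Hess's law, ΔH = (-189.2) + (+123.8) = -65.4 kcal/mol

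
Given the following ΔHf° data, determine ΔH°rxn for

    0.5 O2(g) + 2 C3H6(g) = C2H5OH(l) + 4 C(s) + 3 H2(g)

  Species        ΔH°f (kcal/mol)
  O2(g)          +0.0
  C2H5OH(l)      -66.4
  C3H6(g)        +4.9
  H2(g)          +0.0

Products: 1·(-66.4) + 4·(+0.0) + 3·(+0.0) = -66.4
Reactants: 1/2·(+0.0) + 2·(+4.9) = +9.8
ΔH°rxn = (-66.4) − (+9.8) = -76.2 kcal/mol

ΔH°rxn = -76.2 kcal/mol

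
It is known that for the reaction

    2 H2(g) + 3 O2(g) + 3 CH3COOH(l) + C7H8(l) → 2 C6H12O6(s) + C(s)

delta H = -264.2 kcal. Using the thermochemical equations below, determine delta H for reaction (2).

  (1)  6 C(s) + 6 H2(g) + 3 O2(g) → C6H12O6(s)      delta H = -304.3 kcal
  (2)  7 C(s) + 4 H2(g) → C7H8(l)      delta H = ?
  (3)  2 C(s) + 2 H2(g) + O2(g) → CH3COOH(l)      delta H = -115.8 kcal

(1) × 2: (2)·(-304.3) = -608.6 kcal
(2) reversed: contributes −x
(3) reversed and × 3: (-3)·(-115.8) = +347.4 kcal
-264.2 = (-608.6) + (+347.4) − x
x = (-264.2 − (-261.2)) / (-1) = 3.0 kcal

delta H = 3.0 kcal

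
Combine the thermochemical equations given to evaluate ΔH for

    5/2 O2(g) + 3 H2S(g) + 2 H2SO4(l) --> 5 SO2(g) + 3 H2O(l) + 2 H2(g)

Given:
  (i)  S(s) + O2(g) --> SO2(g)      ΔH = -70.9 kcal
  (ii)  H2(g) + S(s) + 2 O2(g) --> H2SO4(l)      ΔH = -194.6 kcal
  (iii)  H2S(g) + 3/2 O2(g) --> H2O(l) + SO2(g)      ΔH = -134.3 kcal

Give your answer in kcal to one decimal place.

(i) × 2: (2)·(-70.9) = -141.8 kcal
(ii) reversed and × 2 (reverse to put H2SO4(l) on the reactant side; ×2 to match 2 H2SO4(l) in the target): (-2)·(-194.6) = +389.2 kcal
(iii) × 3 (scale by 3 for the 3 H2S(g)): (3)·(-134.3) = -402.9 kcal
By Hess's law, ΔH = (-141.8) + (+389.2) + (-402.9) = -155.5 kcal

ΔH = -155.5 kcal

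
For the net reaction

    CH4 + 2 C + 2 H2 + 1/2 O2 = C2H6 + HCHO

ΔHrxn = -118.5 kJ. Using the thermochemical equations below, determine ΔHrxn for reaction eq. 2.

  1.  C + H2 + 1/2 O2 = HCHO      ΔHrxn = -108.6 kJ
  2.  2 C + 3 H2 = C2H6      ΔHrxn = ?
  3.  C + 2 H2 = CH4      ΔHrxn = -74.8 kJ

ΔHrxn = -84.7 kJ

eq. 1 as written: -108.6 kJ
eq. 2 as written: contributes x
eq. 3 reversed: +74.8 kJ
-118.5 = (-108.6) + (+74.8) + x
x = (-118.5 − (-33.8)) / (1) = -84.7 kJ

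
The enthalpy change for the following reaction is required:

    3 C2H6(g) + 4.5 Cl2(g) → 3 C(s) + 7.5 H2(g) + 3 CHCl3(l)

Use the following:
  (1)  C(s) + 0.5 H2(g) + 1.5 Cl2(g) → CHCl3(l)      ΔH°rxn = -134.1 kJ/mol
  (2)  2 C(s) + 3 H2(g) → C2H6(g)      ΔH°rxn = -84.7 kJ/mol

ΔH°rxn = -148.2 kJ/mol

(1) × 3 (scale by 3 for the 3 CHCl3(l)): (3)·(-134.1) = -402.3 kJ/mol
(2) reversed and × 3 (C2H6(g) must end up as a reactant; ×3 to match 3 C2H6(g) in the target): (-3)·(-84.7) = +254.1 kJ/mol
Summing the manipulated equations, ΔH°rxn = (-402.3) + (+254.1) = -148.2 kJ/mol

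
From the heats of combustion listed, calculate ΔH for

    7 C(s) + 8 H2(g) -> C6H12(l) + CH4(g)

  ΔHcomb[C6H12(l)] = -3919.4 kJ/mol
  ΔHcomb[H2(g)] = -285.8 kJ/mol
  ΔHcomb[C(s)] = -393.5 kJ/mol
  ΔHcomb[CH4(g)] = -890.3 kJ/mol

ΔH = -231.2 kJ/mol

Using ΔH = Σ nΔHc°(reactants) − Σ nΔHc°(products):
= [7·(-393.5) + 8·(-285.8)] − [1·(-3919.4) + 1·(-890.3)]
= -231.2 kJ/mol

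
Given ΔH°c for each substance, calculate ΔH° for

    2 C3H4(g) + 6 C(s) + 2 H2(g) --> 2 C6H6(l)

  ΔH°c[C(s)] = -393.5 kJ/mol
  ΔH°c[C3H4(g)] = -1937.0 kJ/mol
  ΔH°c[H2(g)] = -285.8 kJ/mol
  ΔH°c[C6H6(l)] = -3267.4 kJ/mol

ΔH° = -271.8 kJ/mol

Using ΔH = Σ nΔHc°(reactants) − Σ nΔHc°(products):
= [2·(-1937.0) + 6·(-393.5) + 2·(-285.8)] − [2·(-3267.4)]
= -271.8 kJ/mol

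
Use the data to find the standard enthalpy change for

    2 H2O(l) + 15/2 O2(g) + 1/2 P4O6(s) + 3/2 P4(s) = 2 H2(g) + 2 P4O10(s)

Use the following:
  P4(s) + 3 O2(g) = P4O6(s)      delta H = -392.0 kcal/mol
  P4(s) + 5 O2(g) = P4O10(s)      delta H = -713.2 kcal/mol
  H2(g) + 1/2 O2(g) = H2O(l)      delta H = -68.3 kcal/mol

delta H = -1093.8 kcal/mol

equation 1 reversed and × 1/2: (-1/2)·(-392.0) = +196.0 kcal/mol
equation 2 × 2: (2)·(-713.2) = -1426.4 kcal/mol
equation 3 reversed and × 2: (-2)·(-68.3) = +136.6 kcal/mol
delta H = (+196.0) + (-1426.4) + (+136.6) = -1093.8 kcal/mol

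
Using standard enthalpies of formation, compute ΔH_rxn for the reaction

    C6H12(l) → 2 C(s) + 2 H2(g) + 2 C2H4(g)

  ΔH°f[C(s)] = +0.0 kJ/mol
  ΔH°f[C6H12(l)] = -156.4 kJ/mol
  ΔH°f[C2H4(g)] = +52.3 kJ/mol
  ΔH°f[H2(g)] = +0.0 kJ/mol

ΔH_rxn = 261.0 kJ/mol

Products: 2·(+0.0) + 2·(+0.0) + 2·(+52.3) = +104.6
Reactants: 1·(-156.4) = -156.4
ΔH_rxn = (+104.6) − (-156.4) = 261.0 kJ/mol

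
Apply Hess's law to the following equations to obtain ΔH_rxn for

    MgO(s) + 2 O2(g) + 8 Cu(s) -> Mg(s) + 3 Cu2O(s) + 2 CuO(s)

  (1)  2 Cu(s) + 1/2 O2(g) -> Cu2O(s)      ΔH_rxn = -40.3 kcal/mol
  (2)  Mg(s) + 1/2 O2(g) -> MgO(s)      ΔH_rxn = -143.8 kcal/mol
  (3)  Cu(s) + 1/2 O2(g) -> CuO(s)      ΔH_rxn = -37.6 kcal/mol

(1) × 3: (3)·(-40.3) = -120.9 kcal/mol
(2) reversed: +143.8 kcal/mol
(3) × 2: (2)·(-37.6) = -75.2 kcal/mol
Summing the manipulated equations, ΔH_rxn = (3)·(-40.3) + (-1)·(-143.8) + (2)·(-37.6) = -52.3 kcal/mol

ΔH_rxn = -52.3 kcal/mol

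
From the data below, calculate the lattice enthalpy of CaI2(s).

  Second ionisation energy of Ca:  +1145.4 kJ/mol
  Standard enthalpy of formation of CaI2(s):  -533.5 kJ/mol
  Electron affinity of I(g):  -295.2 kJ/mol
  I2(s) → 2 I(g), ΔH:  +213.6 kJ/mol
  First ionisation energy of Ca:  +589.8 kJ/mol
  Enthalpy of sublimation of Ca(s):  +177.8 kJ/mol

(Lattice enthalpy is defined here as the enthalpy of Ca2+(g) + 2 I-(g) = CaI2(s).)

U = -2069.7 kJ/mol

ΔHf° = 1·ΔHsub + 1·(ΣIE) + 1·D(I2) + 2·EA + U
-533.5 = 1·(+177.8) + 1·(+1735.2) + 1·(+213.6) + 2·(-295.2) + U
U = -533.5 − (+1536.2) = -2069.7 kJ/mol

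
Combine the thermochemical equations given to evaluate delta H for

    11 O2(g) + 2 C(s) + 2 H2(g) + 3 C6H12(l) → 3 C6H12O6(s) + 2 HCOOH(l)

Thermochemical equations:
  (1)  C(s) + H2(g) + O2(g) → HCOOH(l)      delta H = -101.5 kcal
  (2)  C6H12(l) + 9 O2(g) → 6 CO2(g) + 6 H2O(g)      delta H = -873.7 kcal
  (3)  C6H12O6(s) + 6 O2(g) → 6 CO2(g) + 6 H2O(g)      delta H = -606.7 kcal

(1) × 2: (2)·(-101.5) = -203.0 kcal
(2) × 3: (3)·(-873.7) = -2621.1 kcal
(3) reversed and × 3: (-3)·(-606.7) = +1820.1 kcal
delta H = (-203.0) + (-2621.1) + (+1820.1) = -1004.0 kcal

delta H = -1004.0 kcal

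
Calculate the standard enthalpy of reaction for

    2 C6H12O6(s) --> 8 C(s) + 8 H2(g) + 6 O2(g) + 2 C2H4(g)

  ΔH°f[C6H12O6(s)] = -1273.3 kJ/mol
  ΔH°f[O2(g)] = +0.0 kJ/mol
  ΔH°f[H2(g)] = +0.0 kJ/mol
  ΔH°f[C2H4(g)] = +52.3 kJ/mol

ΔH° = 2651.2 kJ/mol

ΔH°rxn = Σ nΔHf°(products) − Σ nΔHf°(reactants).
Products: 8·(+0.0) + 8·(+0.0) + 6·(+0.0) + 2·(+52.3) = +104.6
Reactants: 2·(-1273.3) = -2546.6
ΔH° = (+104.6) − (-2546.6) = 2651.2 kJ/mol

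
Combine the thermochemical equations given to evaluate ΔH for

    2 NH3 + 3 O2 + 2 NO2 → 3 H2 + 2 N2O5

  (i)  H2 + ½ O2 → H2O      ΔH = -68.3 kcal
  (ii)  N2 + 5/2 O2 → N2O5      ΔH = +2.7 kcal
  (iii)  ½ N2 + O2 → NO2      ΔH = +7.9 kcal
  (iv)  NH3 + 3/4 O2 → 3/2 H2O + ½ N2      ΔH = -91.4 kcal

ΔH = 11.7 kcal

(i) reversed and × 3 (H2 must end up as a product; ×3 to match 3 H2 in the target): (-3)·(-68.3) = +204.9 kcal
(ii) × 2 (×2 to match 2 N2O5 in the target): (2)·(+2.7) = +5.4 kcal
(iii) reversed and × 2 (reverse to put NO2 on the reactant side; scale by 2 for the 2 NO2): (-2)·(+7.9) = -15.8 kcal
(iv) × 2 (scale by 2 for the 2 NH3): (2)·(-91.4) = -182.8 kcal
Since enthalpy is a state function, ΔH = (-3)·(-68.3) + (2)·(+2.7) + (-2)·(+7.9) + (2)·(-91.4) = 11.7 kcal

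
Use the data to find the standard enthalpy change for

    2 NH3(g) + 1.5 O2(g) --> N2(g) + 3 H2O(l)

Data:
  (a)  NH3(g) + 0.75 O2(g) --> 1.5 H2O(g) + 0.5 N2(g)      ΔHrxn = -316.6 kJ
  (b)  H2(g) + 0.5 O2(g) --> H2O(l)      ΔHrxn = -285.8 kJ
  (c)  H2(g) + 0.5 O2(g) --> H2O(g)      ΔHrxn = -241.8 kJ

(a) × 2 (×2 to match 2 NH3(g) in the target): (2)·(-316.6) = -633.2 kJ
(b) × 3 (scale by 3 for the 3 H2O(l)): (3)·(-285.8) = -857.4 kJ
(c) reversed and × 3: (-3)·(-241.8) = +725.4 kJ
ΔHrxn = (2)·(-316.6) + (3)·(-285.8) + (-3)·(-241.8) = -765.2 kJ

ΔHrxn = -765.2 kJ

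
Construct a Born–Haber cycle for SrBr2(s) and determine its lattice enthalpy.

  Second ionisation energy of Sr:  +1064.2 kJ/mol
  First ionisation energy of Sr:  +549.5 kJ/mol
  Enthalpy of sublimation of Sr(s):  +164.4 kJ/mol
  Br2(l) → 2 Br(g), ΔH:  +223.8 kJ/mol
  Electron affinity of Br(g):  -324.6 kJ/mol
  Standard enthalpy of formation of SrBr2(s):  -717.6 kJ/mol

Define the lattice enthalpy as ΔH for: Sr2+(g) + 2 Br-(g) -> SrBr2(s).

ΔHf° = 1·ΔHsub + 1·(ΣIE) + 1·D(Br2) + 2·EA + U
-717.6 = 1·(+164.4) + 1·(+1613.7) + 1·(+223.8) + 2·(-324.6) + U
U = -717.6 − (+1352.7) = -2070.3 kJ/mol

U = -2070.3 kJ/mol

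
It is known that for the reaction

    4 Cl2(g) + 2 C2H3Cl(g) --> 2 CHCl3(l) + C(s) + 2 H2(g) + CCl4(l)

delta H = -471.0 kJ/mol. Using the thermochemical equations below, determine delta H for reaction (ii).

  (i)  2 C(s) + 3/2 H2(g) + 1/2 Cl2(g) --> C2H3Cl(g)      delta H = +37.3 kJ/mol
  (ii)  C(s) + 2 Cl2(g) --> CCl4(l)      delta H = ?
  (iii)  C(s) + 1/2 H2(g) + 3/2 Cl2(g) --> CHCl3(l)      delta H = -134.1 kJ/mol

delta H = -128.2 kJ/mol

(i) reversed and × 2: (-2)·(+37.3) = -74.6 kJ/mol
(ii) as written: contributes x
(iii) × 2: (2)·(-134.1) = -268.2 kJ/mol
-471.0 = (-74.6) + (-268.2) + x
x = (-471.0 − (-342.8)) / (1) = -128.2 kJ/mol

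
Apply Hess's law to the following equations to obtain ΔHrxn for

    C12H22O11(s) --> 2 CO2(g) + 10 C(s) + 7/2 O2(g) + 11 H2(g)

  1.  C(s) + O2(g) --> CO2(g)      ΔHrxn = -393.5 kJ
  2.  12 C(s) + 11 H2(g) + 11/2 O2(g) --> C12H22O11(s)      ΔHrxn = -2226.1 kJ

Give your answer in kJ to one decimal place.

eq. 1 × 2 (×2 to match 2 CO2(g) in the target): (2)·(-393.5) = -787.0 kJ
eq. 2 reversed (reverse to put C12H22O11(s) on the reactant side): +2226.1 kJ
ΔHrxn = (2)·(-393.5) + (-1)·(-2226.1) = 1439.1 kJ

ΔHrxn = 1439.1 kJ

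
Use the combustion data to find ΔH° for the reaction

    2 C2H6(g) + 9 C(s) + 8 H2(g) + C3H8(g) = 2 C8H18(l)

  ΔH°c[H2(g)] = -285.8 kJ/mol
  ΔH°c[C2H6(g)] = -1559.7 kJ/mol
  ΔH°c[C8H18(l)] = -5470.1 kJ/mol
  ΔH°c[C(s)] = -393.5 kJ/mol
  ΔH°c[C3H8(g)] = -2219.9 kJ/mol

ΔH° = -227.0 kJ/mol

With combustion enthalpies, reactants minus products:
= [2·(-1559.7) + 9·(-393.5) + 8·(-285.8) + 1·(-2219.9)] − [2·(-5470.1)]
= -227.0 kJ/mol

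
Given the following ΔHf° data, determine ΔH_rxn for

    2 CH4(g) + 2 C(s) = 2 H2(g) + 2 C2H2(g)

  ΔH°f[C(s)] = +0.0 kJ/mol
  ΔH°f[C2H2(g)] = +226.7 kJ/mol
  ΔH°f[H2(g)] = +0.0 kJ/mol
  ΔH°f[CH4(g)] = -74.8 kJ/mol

Products: 2·(+0.0) + 2·(+226.7) = +453.4
Reactants: 2·(-74.8) + 2·(+0.0) = -149.6
ΔH_rxn = (+453.4) − (-149.6) = 603.0 kJ/mol

ΔH_rxn = 603.0 kJ/mol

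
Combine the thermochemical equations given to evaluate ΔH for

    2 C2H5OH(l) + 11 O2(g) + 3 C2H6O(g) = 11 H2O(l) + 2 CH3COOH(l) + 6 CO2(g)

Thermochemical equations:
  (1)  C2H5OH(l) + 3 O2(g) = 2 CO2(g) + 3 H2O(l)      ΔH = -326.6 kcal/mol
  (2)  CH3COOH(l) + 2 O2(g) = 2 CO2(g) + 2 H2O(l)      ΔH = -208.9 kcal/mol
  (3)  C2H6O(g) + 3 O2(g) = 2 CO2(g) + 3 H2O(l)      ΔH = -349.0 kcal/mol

(1) × 2: (2)·(-326.6) = -653.2 kcal/mol
(2) reversed and × 2: (-2)·(-208.9) = +417.8 kcal/mol
(3) × 3: (3)·(-349.0) = -1047.0 kcal/mol
ΔH = (2)·(-326.6) + (-2)·(-208.9) + (3)·(-349.0) = -1282.4 kcal/mol

ΔH = -1282.4 kcal/mol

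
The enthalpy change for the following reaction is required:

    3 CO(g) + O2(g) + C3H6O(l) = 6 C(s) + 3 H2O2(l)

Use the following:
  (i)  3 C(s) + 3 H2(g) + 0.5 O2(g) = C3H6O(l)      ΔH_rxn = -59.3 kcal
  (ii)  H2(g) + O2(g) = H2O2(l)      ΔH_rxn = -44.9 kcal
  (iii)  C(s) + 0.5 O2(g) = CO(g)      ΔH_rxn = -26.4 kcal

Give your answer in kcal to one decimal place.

ΔH_rxn = 3.8 kcal

(i) reversed: +59.3 kcal
(ii) × 3: (3)·(-44.9) = -134.7 kcal
(iii) reversed and × 3: (-3)·(-26.4) = +79.2 kcal
Summing the manipulated equations, ΔH_rxn = (+59.3) + (-134.7) + (+79.2) = 3.8 kcal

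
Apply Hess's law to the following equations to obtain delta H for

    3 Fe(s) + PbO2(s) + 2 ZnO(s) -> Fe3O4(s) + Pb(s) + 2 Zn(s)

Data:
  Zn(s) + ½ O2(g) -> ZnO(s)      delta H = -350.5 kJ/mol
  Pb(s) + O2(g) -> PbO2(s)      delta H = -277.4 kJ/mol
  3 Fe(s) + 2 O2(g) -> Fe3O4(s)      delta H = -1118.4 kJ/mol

equation 1 reversed and × 2 (ZnO(s) must end up as a reactant; ×2 to match 2 ZnO(s) in the target): (-2)·(-350.5) = +701.0 kJ/mol
equation 2 reversed (PbO2(s) must end up as a reactant): +277.4 kJ/mol
equation 3 as written (Fe3O4(s) already on the product side): -1118.4 kJ/mol
delta H = (-2)·(-350.5) + (-1)·(-277.4) + (1)·(-1118.4) = -140.0 kJ/mol

delta H = -140.0 kJ/mol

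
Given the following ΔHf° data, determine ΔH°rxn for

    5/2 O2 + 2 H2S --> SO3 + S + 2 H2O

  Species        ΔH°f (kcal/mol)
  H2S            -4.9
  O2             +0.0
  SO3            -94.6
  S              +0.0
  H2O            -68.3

ΔH°rxn = Σ nΔHf°(products) − Σ nΔHf°(reactants).
Products: 1·(-94.6) + 1·(+0.0) + 2·(-68.3) = -231.2
Reactants: 5/2·(+0.0) + 2·(-4.9) = -9.8
ΔH°rxn = (-231.2) − (-9.8) = -221.4 kcal/mol

ΔH°rxn = -221.4 kcal/mol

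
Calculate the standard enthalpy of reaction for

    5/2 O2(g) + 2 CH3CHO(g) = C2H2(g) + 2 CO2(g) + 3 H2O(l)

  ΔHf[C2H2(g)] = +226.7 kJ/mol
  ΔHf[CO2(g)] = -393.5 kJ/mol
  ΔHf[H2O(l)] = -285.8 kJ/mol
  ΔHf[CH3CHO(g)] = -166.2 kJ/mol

ΔH°rxn = Σ nΔHf°(products) − Σ nΔHf°(reactants).
Products: 1·(+226.7) + 2·(-393.5) + 3·(-285.8) = -1417.7
Reactants: 5/2·(+0.0) + 2·(-166.2) = -332.4
ΔH_rxn = (-1417.7) − (-332.4) = -1085.3 kJ/mol

ΔH_rxn = -1085.3 kJ/mol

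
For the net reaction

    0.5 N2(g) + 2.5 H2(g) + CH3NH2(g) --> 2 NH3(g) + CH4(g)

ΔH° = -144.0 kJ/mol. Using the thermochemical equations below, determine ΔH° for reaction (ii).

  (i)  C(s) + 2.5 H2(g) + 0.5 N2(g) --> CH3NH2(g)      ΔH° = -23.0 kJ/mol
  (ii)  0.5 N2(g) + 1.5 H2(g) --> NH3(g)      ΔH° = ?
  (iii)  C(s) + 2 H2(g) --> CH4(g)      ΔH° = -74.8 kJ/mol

ΔH° = -46.1 kJ/mol

(i) reversed (reverse to put CH3NH2(g) on the reactant side): +23.0 kJ/mol
(ii) × 2 (×2 to match 2 NH3(g) in the target): contributes 2·x
(iii) as written (CH4(g) already on the product side): -74.8 kJ/mol
-144.0 = (+23.0) + (-74.8) + 2·x
x = (-144.0 − (-51.8)) / (2) = -46.1 kJ/mol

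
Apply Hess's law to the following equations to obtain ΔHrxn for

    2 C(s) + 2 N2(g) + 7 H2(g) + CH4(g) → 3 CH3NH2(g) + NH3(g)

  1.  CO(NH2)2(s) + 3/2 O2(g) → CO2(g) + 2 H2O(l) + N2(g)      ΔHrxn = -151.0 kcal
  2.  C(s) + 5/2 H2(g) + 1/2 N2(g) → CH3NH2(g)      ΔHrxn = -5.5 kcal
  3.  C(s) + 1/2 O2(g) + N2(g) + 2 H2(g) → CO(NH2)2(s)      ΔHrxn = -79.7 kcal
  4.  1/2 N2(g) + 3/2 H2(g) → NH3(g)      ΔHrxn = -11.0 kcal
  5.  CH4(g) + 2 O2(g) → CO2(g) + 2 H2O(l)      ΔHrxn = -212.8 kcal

eq. 1 reversed: +151.0 kcal
eq. 2 × 3: (3)·(-5.5) = -16.5 kcal
eq. 3 reversed: +79.7 kcal
eq. 4 as written: -11.0 kcal
eq. 5 as written: -212.8 kcal
By Hess's law, ΔHrxn = (-1)·(-151.0) + (3)·(-5.5) + (-1)·(-79.7) + (1)·(-11.0) + (1)·(-212.8) = -9.6 kcal

ΔHrxn = -9.6 kcal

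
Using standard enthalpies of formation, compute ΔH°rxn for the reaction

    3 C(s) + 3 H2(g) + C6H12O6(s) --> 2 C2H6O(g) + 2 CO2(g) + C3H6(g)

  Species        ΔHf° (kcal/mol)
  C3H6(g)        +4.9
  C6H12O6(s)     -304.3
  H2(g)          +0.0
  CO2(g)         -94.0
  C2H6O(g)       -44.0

Products: 2·(-44.0) + 2·(-94.0) + 1·(+4.9) = -271.1
Reactants: 3·(+0.0) + 3·(+0.0) + 1·(-304.3) = -304.3
ΔH°rxn = (-271.1) − (-304.3) = 33.2 kcal/mol

ΔH°rxn = 33.2 kcal/mol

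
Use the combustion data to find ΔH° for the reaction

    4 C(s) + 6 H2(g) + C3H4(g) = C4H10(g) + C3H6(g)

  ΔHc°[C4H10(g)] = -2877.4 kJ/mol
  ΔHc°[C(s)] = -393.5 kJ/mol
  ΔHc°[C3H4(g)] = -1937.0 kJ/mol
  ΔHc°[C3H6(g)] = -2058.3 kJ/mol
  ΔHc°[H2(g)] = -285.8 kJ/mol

With combustion enthalpies, reactants minus products:
= [4·(-393.5) + 6·(-285.8) + 1·(-1937.0)] − [1·(-2877.4) + 1·(-2058.3)]
= -290.1 kJ/mol

ΔH° = -290.1 kJ/mol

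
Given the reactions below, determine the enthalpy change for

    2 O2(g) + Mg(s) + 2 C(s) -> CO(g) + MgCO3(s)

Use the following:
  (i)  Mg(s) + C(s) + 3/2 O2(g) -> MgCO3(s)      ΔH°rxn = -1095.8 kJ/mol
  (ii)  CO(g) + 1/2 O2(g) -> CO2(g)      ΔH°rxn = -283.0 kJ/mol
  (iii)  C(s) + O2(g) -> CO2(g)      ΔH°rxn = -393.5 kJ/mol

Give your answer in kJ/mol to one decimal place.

ΔH°rxn = -1206.3 kJ/mol

(i) as written (MgCO3(s) already on the product side): -1095.8 kJ/mol
(ii) reversed (CO(g) must end up as a product): +283.0 kJ/mol
(iii) as written: -393.5 kJ/mol
ΔH°rxn = (1)·(-1095.8) + (-1)·(-283.0) + (1)·(-393.5) = -1206.3 kJ/mol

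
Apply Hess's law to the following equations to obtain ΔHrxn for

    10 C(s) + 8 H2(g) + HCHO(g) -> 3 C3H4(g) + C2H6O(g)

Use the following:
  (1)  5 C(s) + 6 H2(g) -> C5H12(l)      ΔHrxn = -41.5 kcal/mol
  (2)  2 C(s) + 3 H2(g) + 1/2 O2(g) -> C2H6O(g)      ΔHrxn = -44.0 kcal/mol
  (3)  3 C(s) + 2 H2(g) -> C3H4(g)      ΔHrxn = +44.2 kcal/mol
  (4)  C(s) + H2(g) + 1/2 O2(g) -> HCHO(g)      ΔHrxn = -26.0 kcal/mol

ΔHrxn = 114.6 kcal/mol

(1): not needed.
(2) as written: -44.0 kcal/mol
(3) × 3: (3)·(+44.2) = +132.6 kcal/mol
(4) reversed: +26.0 kcal/mol
ΔHrxn = (1)·(-44.0) + (3)·(+44.2) + (-1)·(-26.0) = 114.6 kcal/mol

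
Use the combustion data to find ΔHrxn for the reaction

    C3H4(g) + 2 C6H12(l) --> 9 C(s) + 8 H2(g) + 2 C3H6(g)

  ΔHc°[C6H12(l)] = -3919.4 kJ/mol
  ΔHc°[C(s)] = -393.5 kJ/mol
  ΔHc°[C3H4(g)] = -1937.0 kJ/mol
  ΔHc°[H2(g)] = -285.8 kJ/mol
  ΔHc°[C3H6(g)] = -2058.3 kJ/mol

ΔHrxn = 168.7 kJ/mol

Using ΔH = Σ nΔHc°(reactants) − Σ nΔHc°(products):
= [1·(-1937.0) + 2·(-3919.4)] − [9·(-393.5) + 8·(-285.8) + 2·(-2058.3)]
= 168.7 kJ/mol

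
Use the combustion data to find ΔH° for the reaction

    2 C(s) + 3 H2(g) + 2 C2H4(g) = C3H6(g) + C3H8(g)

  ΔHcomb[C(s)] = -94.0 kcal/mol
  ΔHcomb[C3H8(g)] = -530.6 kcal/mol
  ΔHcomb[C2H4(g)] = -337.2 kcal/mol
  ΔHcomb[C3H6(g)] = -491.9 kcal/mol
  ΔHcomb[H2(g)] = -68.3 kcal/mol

ΔH° = -44.8 kcal/mol

With combustion enthalpies, reactants minus products:
= [2·(-94.0) + 3·(-68.3) + 2·(-337.2)] − [1·(-491.9) + 1·(-530.6)]
= -44.8 kcal/mol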